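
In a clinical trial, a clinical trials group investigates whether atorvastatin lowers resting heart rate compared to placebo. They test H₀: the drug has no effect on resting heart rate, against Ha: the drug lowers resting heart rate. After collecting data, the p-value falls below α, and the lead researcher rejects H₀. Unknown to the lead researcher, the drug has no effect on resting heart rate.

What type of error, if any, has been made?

Type I error

H₀ was rejected, but H₀ is actually true.
Rejecting a true null hypothesis is a Type I error (false positive).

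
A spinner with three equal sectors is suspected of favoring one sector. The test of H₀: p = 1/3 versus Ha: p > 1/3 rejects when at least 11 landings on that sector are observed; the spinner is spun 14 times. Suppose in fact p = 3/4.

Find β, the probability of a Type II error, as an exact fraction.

64244663/134217728

β = P(fail to reject H₀ | Ha true) = P(K ≤ 10 | p = 3/4), K ~ Binomial(14, 3/4).
Adding the binomial probabilities P(K=0)+…+P(K=10) at p = 3/4 gives 64244663/134217728.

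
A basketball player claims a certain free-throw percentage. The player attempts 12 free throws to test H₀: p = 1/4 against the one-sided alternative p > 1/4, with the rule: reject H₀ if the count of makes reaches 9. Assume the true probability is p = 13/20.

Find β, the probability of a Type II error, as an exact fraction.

A Type II error is failing to reject when Ha holds: with p = 13/20, β = P(K ≤ 8).
Equivalently, β = 1 − P(K ≥ 9) = 535222111290433/819200000000000.

535222111290433/819200000000000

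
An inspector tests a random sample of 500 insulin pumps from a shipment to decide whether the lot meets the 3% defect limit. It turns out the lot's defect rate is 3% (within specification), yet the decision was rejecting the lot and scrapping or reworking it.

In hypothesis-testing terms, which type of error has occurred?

The null hypothesis here is that the lot's defect rate is 3% (within specification).
'Rejecting the lot and scrapping or reworking it' corresponds to rejecting H₀.
H₀ was rejected but H₀ is true — a Type I error (false positive).

Type I error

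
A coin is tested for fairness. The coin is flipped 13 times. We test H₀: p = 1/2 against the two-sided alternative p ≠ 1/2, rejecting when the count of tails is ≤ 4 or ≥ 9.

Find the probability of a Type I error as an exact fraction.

The significance level is the null-hypothesis probability of the rejection region {≤4} ∪ {≥9}.
The two tails are symmetric, so α = 2·(1 + 13 + 78 + 286 + 715)/2^13 = 2186/8192 = 1093/4096.

1093/4096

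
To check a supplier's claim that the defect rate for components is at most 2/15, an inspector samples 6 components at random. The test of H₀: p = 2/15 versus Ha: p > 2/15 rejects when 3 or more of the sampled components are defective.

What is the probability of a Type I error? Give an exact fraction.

The significance level is the probability, assuming p = 2/15, of seeing 3 or more defectives in 6 draws.
Via the complement, α = 1 − Σ_{j=0}^{2} C(6,j)(2/15)^j(13/15)^{6-j} = 78928/2278125.

78928/2278125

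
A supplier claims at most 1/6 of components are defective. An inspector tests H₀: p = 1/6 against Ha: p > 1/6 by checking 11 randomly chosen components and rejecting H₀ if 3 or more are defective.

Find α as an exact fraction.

α = P(reject H₀ | H₀ true) = P(Y ≥ 3 | p = 1/6), Y ~ Binomial(11, 1/6).
Via the complement, α = 1 − Σ_{j=0}^{2} C(11,j)(1/6)^j(5/6)^{11-j} = 3671303/13436928.

3671303/13436928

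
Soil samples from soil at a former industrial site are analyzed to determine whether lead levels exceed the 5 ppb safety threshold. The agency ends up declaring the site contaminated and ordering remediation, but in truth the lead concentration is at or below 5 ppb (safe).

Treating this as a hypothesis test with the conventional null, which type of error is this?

The null hypothesis here is that the lead concentration is at or below 5 ppb (safe).
'Declaring the site contaminated and ordering remediation' corresponds to rejecting H₀.
H₀ was rejected but H₀ is true — a Type I error (false positive).

Type I error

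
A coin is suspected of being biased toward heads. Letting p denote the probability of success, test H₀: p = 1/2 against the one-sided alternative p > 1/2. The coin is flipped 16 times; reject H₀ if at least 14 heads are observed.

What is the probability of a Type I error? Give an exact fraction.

137/65536

Under H₀, K ~ Binomial(16, 1/2), and α = P(K ≥ 14).
P(K ≥ 14) = [C(16,14) + C(16,15) + C(16,16)] / 2^16 = (120 + 16 + 1) / 65536 = 137/65536.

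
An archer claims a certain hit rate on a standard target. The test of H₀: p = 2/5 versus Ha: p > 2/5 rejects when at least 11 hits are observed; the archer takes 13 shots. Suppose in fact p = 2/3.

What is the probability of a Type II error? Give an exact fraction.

50857/59049

Under the alternative p = 2/3, S ~ Binomial(13, 2/3); β is the probability the test does not reject, P(S < 11).
Summing C(13,j)·(2/3)^j·(1/3)^{13-j} for j = 0..10 gives 50857/59049.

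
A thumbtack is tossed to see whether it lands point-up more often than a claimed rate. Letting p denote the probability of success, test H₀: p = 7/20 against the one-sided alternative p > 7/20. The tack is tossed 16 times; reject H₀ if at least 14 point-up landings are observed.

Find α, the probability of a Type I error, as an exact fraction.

The Type I error probability is α = P(Y ≥ 14) computed under H₀, where Y ~ Binomial(16, 7/20).
Adding the binomial terms for j = 14 through 16 with p = 7/20 yields 2955017928403093/131072000000000000000.

2955017928403093/131072000000000000000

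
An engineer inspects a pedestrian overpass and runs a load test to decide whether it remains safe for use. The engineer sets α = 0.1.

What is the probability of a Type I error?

0.1

The significance level α is, by definition, the probability of a Type I error — P(reject H₀ | H₀ true).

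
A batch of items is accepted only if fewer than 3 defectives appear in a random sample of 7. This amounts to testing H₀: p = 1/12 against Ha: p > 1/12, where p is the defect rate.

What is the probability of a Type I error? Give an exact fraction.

187213/11943936

α = P(reject H₀ | H₀ true) = P(S ≥ 3 | p = 1/12), S ~ Binomial(7, 1/12).
α = 1 − P(S ≤ 2) = 1 − 11756723/11943936 = 187213/11943936.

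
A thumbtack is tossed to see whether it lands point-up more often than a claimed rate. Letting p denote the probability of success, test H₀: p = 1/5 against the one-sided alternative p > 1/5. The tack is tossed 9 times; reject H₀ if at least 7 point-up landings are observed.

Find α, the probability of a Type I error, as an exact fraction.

α = P(reject H₀ | H₀ true) = P(K ≥ 7 | p = 1/5), with K ~ Binomial(9, 1/5).
Adding the binomial terms for j = 7 through 9 with p = 1/5 yields 613/1953125.

613/1953125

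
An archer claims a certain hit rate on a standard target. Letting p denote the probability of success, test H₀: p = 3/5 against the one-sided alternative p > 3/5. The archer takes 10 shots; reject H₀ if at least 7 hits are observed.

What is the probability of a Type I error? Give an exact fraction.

α = P(reject H₀ | H₀ true) = P(Y ≥ 7 | p = 3/5), with Y ~ Binomial(10, 3/5).
Adding the binomial terms for j = 7 through 10 with p = 3/5 yields 3733209/9765625.

3733209/9765625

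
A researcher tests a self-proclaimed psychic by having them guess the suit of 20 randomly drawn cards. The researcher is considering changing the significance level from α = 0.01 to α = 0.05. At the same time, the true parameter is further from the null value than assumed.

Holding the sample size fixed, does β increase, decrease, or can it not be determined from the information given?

With a larger α the critical value moves toward the center, so more of the Ha sampling distribution lies in the rejection region. A bigger departure from H₀ is easier for the test to detect, so it fails to reject less often. Both changes push β in the same direction.

It decreases.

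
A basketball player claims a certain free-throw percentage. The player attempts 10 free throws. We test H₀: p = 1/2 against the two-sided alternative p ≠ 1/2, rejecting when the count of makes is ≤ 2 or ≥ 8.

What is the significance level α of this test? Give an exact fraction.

The significance level is the null-hypothesis probability of the rejection region {≤2} ∪ {≥8}.
The two tails are symmetric, so α = 2·(1 + 10 + 45)/2^10 = 112/1024 = 7/64.

7/64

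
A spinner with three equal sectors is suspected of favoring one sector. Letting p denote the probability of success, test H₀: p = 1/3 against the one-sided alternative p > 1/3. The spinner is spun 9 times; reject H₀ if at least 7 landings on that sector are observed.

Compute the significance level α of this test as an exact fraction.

163/19683

The Type I error probability is α = P(Y ≥ 7) computed under H₀, where Y ~ Binomial(9, 1/3).
P(Y ≥ 7) = Σ_{j=7}^{9} C(9,j)·(1/3)^j·(2/3)^{9-j} = 163/19683.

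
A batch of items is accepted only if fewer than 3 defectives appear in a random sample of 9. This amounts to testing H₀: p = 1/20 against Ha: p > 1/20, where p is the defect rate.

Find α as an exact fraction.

535106531/64000000000

α = P(reject H₀ | H₀ true) = P(S ≥ 3 | p = 1/20), S ~ Binomial(9, 1/20).
Computing the lower-tail complement: 1 − 63464893469/64000000000 = 535106531/64000000000.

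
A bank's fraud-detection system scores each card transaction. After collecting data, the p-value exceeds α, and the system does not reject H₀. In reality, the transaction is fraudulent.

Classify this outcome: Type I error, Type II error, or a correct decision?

The conventional null hypothesis here is that the transaction is legitimate.
H₀ was not rejected, but H₀ is actually false.
Failing to reject a false null hypothesis is a Type II error (false negative).

Type II error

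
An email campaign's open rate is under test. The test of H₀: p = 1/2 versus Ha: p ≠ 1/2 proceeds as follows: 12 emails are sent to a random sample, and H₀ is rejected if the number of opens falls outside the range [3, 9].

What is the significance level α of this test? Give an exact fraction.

α = P(Y ≤ 2 or Y ≥ 10 | p = 1/2), Y ~ Binomial(12, 1/2).
Each tail has probability (1 + 12 + 66)/4096; doubling gives α = 158/4096 = 79/2048.

79/2048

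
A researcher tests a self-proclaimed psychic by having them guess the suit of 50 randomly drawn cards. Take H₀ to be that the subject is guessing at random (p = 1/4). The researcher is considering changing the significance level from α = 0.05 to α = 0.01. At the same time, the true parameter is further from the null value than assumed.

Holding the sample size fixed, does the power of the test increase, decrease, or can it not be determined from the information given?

The first change alone would make β increase; the second alone would make β decrease. Which effect dominates depends on the magnitudes, which are not given.
Since power = 1 − β, the effect on power is likewise indeterminate.

Cannot be determined from the information given.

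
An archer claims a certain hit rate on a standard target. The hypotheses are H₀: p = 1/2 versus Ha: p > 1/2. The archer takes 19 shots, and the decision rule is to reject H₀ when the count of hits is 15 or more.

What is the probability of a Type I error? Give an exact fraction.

1259/131072

The Type I error probability is α = P(K ≥ 15) computed under H₀, where K ~ Binomial(19, 1/2).
Summing the upper tail: (3876 + 969 + 171 + 19 + 1) / 2^19 = 5036/524288 = 1259/131072.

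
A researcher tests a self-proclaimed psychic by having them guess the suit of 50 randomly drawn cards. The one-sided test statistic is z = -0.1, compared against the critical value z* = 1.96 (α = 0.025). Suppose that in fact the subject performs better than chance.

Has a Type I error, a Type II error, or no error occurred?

The conventional null hypothesis is that the subject is guessing at random (p = 1/4).
Since z = -0.1 ≤ z* = 1.96, H₀ is not rejected.
H₀ is false (actually the subject performs better than chance).
Failing to reject a false H₀ is a Type II error.

Type II error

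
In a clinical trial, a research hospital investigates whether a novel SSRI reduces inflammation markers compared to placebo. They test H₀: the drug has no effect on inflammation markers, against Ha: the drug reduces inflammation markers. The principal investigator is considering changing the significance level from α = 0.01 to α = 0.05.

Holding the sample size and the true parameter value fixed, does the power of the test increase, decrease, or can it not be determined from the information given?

With a larger α the critical value moves toward the center, so more of the Ha sampling distribution lies in the rejection region.
Since power = 1 − β and β decreases, power increases.

It increases.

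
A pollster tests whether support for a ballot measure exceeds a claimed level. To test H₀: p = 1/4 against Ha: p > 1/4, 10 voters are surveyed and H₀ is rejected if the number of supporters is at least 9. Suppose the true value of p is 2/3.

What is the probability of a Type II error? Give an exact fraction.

17635/19683

Under the alternative p = 2/3, X ~ Binomial(10, 2/3); β is the probability the test does not reject, P(X < 9).
Equivalently, β = 1 − P(X ≥ 9) = 17635/19683.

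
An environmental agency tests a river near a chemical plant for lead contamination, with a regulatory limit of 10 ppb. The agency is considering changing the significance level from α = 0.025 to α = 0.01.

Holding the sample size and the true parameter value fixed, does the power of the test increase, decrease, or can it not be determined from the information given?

It decreases.

Lowering α raises the bar for rejection; under Ha, the test now fails to reject on outcomes it previously would have rejected.
Since power = 1 − β and β increases, power decreases.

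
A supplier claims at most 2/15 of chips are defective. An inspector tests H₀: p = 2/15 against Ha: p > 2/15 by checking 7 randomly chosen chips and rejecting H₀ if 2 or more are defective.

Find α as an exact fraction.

1501316/6328125

Under H₀, S ~ Binomial(7, 2/15); the Type I error rate is P(S ≥ 2).
α = 1 − P(S ≤ 1) = 1 − 4826809/6328125 = 1501316/6328125.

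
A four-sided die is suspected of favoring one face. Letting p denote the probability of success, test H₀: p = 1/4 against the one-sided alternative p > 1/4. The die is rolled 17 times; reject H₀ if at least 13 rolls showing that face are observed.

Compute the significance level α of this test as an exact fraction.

3319/268435456

α = P(reject H₀ | H₀ true) = P(K ≥ 13 | p = 1/4), with K ~ Binomial(17, 1/4).
P(K ≥ 13) = Σ_{j=13}^{17} C(17,j)·(1/4)^j·(3/4)^{17-j} = 3319/268435456.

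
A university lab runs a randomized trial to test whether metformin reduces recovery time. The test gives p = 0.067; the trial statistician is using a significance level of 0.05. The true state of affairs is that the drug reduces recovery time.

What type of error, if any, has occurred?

The conventional null hypothesis is that the drug has no effect on recovery time.
Since p = 0.067 ≥ α = 0.05, H₀ is not rejected.
H₀ is false (actually the drug reduces recovery time).
Failing to reject a false H₀ is a Type II error.

Type II error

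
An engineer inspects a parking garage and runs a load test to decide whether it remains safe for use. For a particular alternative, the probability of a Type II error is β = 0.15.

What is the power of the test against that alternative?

0.85

Power = 1 − β = 1 − 0.15 = 0.85.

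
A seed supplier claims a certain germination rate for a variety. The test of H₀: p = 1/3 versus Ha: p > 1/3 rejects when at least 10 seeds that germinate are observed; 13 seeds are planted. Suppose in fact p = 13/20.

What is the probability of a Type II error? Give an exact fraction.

739046497348117/1024000000000000

Under the alternative p = 13/20, X ~ Binomial(13, 13/20); β is the probability the test does not reject, P(X < 10).
Equivalently, β = 1 − P(X ≥ 10) = 739046497348117/1024000000000000.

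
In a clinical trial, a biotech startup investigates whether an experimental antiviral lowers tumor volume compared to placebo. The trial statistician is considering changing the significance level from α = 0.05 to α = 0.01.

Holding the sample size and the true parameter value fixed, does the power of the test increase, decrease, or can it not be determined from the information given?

It decreases.

A smaller α moves the rejection region further into the tail. With the alternative true, more outcomes now fall outside the rejection region, so failing to reject becomes more likely.
Since power = 1 − β and β increases, power decreases.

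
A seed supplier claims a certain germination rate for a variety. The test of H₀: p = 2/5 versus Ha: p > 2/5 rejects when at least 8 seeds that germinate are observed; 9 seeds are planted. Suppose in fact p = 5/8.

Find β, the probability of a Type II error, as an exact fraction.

3803679/4194304

Under the alternative p = 5/8, X ~ Binomial(9, 5/8); β is the probability the test does not reject, P(X < 8).
Equivalently, β = 1 − P(X ≥ 8) = 3803679/4194304.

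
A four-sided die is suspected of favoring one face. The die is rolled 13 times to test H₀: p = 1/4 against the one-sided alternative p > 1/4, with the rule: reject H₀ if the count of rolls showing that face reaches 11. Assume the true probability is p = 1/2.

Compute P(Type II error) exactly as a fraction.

β = P(fail to reject H₀ | Ha true) = P(S ≤ 10 | p = 1/2), S ~ Binomial(13, 1/2).
Summing C(13,j)·(1/2)^j·(1/2)^{13-j} for j = 0..10 gives 2025/2048.

2025/2048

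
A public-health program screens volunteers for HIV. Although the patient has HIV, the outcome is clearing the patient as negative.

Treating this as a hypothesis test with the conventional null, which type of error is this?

Type II error

The null hypothesis here is that the patient does not have HIV.
'Clearing the patient as negative' corresponds to failing to reject H₀.
H₀ was not rejected but H₀ is false — a Type II error (false negative).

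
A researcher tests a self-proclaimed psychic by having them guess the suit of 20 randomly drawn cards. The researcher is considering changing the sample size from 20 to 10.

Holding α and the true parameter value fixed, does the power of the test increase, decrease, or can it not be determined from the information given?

It decreases.

Reducing n widens both sampling distributions, so the test has less ability to distinguish Ha from H₀.
Since power = 1 − β and β increases, power decreases.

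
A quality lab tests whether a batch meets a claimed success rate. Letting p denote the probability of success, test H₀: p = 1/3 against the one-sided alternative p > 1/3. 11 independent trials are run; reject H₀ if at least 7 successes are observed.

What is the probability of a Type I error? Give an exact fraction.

Under H₀, Y ~ Binomial(11, 1/3), and α = P(Y ≥ 7).
Summing C(11,j)(1/3)^j(2/3)^{11−j} for j = 7,…,11 gives 2281/59049.

2281/59049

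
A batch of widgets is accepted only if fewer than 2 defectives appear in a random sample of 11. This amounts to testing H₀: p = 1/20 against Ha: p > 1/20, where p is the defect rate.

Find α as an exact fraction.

α = P(reject H₀ | H₀ true) = P(Y ≥ 2 | p = 1/20), Y ~ Binomial(11, 1/20).
Computing the lower-tail complement: 1 − 18393198773403/20480000000000 = 2086801226597/20480000000000.

2086801226597/20480000000000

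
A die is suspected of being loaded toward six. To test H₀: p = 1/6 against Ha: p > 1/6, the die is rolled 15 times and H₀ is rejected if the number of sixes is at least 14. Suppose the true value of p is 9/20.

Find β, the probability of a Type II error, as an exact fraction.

16382009719056418393/16384000000000000000

A Type II error is failing to reject when Ha holds: with p = 9/20, β = P(S ≤ 13).
Adding the binomial probabilities P(S=0)+…+P(S=13) at p = 9/20 gives 16382009719056418393/16384000000000000000.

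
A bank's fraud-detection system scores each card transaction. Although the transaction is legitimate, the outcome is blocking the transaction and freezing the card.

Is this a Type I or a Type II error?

Type I error

The null hypothesis here is that the transaction is legitimate.
'Blocking the transaction and freezing the card' corresponds to rejecting H₀.
H₀ was rejected but H₀ is true — a Type I error (false positive).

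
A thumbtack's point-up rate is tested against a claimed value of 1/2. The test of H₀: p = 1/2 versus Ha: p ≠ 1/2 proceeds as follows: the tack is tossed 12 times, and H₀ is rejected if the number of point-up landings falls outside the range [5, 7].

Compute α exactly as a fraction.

Under H₀, X ~ Binomial(12, 1/2); α is the probability of landing in either tail, P(X ≤ 4) + P(X ≥ 8).
Each tail has probability (1 + 12 + 66 + 220 + 495)/4096; doubling gives α = 1588/4096 = 397/1024.

397/1024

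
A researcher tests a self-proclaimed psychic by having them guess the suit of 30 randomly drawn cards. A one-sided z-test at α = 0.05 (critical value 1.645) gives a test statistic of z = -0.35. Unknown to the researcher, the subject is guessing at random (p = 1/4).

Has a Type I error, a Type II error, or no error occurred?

No error (correct decision).

The conventional null hypothesis is that the subject is guessing at random (p = 1/4).
Since z = -0.35 ≤ z* = 1.645, H₀ is not rejected.
H₀ is true (actually the subject is guessing at random (p = 1/4)).
The decision matches the true state — no error.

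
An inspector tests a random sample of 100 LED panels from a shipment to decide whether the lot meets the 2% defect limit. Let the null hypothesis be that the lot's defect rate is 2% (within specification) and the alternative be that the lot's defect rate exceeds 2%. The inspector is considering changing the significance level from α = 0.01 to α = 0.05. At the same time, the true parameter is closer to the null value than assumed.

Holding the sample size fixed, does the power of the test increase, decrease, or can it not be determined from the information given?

The first change alone would make β decrease; the second alone would make β increase. Which effect dominates depends on the magnitudes, which are not given.
Since power = 1 − β, the effect on power is likewise indeterminate.

Cannot be determined from the information given.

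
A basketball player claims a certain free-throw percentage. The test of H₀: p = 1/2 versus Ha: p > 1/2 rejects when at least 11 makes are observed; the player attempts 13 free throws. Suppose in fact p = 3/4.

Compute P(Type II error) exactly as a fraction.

A Type II error is failing to reject when Ha holds: with p = 3/4, β = P(K ≤ 10).
Equivalently, β = 1 − P(K ≥ 11) = 22394171/33554432.

22394171/33554432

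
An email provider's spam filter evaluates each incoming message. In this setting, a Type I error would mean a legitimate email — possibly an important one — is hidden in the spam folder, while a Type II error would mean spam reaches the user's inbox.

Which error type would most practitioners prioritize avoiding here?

The Type I consequence (a legitimate email — possibly an important one — is hidden in the spam folder) is more severe than the Type II consequence (spam reaches the user's inbox).

Type I error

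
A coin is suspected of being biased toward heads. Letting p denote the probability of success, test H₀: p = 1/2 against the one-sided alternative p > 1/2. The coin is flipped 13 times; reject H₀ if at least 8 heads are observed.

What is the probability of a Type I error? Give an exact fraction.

595/2048

α = P(reject H₀ | H₀ true) = P(Y ≥ 8 | p = 1/2), with Y ~ Binomial(13, 1/2).
P(Y ≥ 8) = [C(13,8) + C(13,9) + C(13,10) + C(13,11) + C(13,12) + C(13,13)] / 2^13 = (1287 + 715 + 286 + 78 + 13 + 1) / 8192 = 2380/8192 = 595/2048.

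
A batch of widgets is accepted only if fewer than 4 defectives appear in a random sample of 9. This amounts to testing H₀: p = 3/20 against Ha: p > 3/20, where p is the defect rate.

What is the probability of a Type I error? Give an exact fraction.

The significance level is the probability, assuming p = 3/20, of seeing 4 or more defectives in 9 draws.
α = 1 − P(S ≤ 3) = 1 − 123656765987/128000000000 = 4343234013/128000000000.

4343234013/128000000000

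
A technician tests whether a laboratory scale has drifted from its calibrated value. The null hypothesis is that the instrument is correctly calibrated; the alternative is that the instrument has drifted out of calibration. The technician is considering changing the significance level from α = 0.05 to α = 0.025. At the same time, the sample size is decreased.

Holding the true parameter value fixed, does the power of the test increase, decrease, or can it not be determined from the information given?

It decreases.

A smaller α moves the rejection region further into the tail. With the alternative true, more outcomes now fall outside the rejection region, so failing to reject becomes more likely. With less data the test statistic is noisier; under Ha, more outcomes land inside the acceptance region. Both changes push β in the same direction.
Since power = 1 − β and β increases, power decreases.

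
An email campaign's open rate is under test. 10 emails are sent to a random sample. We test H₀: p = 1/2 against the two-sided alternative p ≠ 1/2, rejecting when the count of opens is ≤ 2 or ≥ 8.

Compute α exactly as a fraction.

7/64

α = P(S ≤ 2 or S ≥ 8 | p = 1/2), S ~ Binomial(10, 1/2).
The two tails are symmetric, so α = 2·(1 + 10 + 45)/2^10 = 112/1024 = 7/64.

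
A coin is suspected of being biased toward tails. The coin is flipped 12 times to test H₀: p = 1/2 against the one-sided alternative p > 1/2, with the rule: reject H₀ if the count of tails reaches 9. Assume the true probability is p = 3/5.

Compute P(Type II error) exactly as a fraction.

Under the alternative p = 3/5, Y ~ Binomial(12, 3/5); β is the probability the test does not reject, P(Y < 9).
Adding the binomial probabilities P(Y=0)+…+P(Y=8) at p = 3/5 gives 37825328/48828125.

37825328/48828125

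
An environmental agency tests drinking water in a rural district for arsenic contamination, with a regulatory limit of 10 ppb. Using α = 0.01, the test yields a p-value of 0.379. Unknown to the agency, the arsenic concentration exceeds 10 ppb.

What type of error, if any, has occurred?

The conventional null hypothesis is that the arsenic concentration is at or below 10 ppb (safe).
Since p = 0.379 ≥ α = 0.01, H₀ is not rejected.
H₀ is false (actually the arsenic concentration exceeds 10 ppb).
Failing to reject a false H₀ is a Type II error.

Type II error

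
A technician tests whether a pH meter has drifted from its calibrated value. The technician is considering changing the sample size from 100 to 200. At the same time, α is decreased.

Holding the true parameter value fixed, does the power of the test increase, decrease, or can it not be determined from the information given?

Cannot be determined from the information given.

The first change alone would make β decrease; the second alone would make β increase. Which effect dominates depends on the magnitudes, which are not given.
Since power = 1 − β, the effect on power is likewise indeterminate.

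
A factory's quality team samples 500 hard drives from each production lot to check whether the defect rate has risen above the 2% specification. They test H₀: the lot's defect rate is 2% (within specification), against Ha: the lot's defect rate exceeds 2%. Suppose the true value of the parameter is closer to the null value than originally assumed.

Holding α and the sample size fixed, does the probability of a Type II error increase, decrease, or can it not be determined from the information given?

It increases.

A smaller departure from H₀ means the test statistic under Ha is distributed closer to where it would be under H₀; rejection becomes less likely.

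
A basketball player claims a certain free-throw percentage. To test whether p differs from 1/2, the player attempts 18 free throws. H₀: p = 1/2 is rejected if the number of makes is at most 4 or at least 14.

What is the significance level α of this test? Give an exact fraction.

α = P(K ≤ 4 or K ≥ 14 | p = 1/2), K ~ Binomial(18, 1/2).
By symmetry, α = 2·P(K ≤ 4) = 2·(1 + 18 + 153 + 816 + 3060)/262144 = 8096/262144 = 253/8192.

253/8192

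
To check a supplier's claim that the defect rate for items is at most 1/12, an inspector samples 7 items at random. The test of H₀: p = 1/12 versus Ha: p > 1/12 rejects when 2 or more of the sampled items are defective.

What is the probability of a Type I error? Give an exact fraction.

219095/1990656

α = P(reject H₀ | H₀ true) = P(S ≥ 2 | p = 1/12), S ~ Binomial(7, 1/12).
α = 1 − P(S ≤ 1) = 1 − 1771561/1990656 = 219095/1990656.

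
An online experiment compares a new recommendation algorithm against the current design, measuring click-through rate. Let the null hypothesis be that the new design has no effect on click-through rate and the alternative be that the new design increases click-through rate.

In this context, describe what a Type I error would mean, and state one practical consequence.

A Type I error would mean concluding that the new design increases click-through rate when in fact the new design has no effect on click-through rate. Consequence: engineering effort is spent shipping a change that doesn't actually help.

A Type I error is rejecting H₀ when H₀ is true.
Here that means shipping the new feature to all users when actually the new design has no effect on click-through rate.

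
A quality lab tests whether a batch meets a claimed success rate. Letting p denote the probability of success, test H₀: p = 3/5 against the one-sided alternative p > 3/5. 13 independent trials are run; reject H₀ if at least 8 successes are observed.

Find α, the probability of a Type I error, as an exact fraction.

701167509/1220703125

The Type I error probability is α = P(K ≥ 8) computed under H₀, where K ~ Binomial(13, 3/5).
Adding the binomial terms for j = 8 through 13 with p = 3/5 yields 701167509/1220703125.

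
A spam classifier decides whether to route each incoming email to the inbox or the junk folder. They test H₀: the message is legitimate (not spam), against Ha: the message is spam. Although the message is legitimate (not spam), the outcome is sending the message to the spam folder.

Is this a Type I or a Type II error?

'Sending the message to the spam folder' corresponds to rejecting H₀.
H₀ was rejected but H₀ is true — a Type I error (false positive).

Type I error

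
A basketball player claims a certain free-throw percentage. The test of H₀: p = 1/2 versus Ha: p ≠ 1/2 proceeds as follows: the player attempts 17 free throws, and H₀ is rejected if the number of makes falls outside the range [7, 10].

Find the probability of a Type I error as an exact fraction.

10889/32768

α = P(X ≤ 6 or X ≥ 11 | p = 1/2), X ~ Binomial(17, 1/2).
By symmetry, α = 2·P(X ≤ 6) = 2·(1 + 17 + 136 + 680 + 2380 + 6188 + 12376)/131072 = 43556/131072 = 10889/32768.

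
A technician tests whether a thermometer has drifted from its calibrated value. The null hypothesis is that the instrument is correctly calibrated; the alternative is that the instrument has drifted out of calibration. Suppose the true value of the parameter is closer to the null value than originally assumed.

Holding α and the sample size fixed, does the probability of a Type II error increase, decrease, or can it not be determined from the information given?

A smaller departure from H₀ means the test statistic under Ha is distributed closer to where it would be under H₀; rejection becomes less likely.

It increases.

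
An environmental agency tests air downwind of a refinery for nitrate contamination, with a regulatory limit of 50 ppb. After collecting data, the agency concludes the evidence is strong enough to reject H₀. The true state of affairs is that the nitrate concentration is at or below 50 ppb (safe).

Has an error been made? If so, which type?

The conventional null hypothesis here is that the nitrate concentration is at or below 50 ppb (safe).
H₀ was rejected, but H₀ is actually true.
Rejecting a true null hypothesis is a Type I error (false positive).

Type I error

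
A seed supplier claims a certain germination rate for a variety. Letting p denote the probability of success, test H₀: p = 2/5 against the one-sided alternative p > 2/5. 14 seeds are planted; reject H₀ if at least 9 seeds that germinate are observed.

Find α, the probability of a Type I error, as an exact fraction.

The Type I error probability is α = P(S ≥ 9) computed under H₀, where S ~ Binomial(14, 2/5).
Adding the binomial terms for j = 9 through 14 with p = 2/5 yields 355950592/6103515625.

355950592/6103515625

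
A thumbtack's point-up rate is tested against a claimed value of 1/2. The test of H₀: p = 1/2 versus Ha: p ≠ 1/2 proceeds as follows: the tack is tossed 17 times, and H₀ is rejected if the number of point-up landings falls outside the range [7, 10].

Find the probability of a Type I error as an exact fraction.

The significance level is the null-hypothesis probability of the rejection region {≤6} ∪ {≥11}.
The two tails are symmetric, so α = 2·(1 + 17 + 136 + 680 + 2380 + 6188 + 12376)/2^17 = 43556/131072 = 10889/32768.

10889/32768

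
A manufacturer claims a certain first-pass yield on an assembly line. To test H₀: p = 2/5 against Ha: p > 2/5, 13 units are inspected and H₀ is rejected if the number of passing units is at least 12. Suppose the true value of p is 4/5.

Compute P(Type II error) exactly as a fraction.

β = P(fail to reject H₀ | Ha true) = P(Y ≤ 11 | p = 4/5), Y ~ Binomial(13, 4/5).
Adding the binomial probabilities P(Y=0)+…+P(Y=11) at p = 4/5 gives 935490453/1220703125.

935490453/1220703125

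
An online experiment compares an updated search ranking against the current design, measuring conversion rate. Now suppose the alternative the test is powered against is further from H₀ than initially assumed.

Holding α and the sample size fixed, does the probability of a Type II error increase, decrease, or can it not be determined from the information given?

A bigger departure from H₀ is easier for the test to detect, so it fails to reject less often.

It decreases.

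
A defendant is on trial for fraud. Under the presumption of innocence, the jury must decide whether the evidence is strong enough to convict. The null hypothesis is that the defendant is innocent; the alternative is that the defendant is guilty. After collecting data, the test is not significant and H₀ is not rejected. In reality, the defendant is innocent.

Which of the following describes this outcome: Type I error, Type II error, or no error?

No error (correct decision).

The test retained a true H₀ — the decision matches the true state.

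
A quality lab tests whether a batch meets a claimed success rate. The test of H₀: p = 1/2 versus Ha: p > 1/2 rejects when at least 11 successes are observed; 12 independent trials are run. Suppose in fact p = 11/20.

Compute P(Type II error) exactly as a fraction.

β = P(fail to reject H₀ | Ha true) = P(Y ≤ 10 | p = 11/20), Y ~ Binomial(12, 11/20).
Equivalently, β = 1 − P(Y ≥ 11) = 4062047911197291/4096000000000000.

4062047911197291/4096000000000000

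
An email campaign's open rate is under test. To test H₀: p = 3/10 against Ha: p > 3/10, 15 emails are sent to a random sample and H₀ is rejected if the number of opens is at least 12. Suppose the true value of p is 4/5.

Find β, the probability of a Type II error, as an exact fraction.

A Type II error is failing to reject when Ha holds: with p = 4/5, β = P(K ≤ 11).
Equivalently, β = 1 − P(K ≥ 12) = 10737240461/30517578125.

10737240461/30517578125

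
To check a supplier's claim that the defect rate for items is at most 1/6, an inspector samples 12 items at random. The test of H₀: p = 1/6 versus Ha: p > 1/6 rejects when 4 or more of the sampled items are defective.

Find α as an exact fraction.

90828487/725594112

Under H₀, Y ~ Binomial(12, 1/6); the Type I error rate is P(Y ≥ 4).
Via the complement, α = 1 − Σ_{j=0}^{3} C(12,j)(1/6)^j(5/6)^{12-j} = 90828487/725594112.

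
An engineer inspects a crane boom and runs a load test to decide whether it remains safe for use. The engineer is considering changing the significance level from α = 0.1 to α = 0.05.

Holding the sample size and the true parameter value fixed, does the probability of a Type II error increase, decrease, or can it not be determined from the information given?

It increases.

Tightening α shrinks the rejection region. When Ha holds, fewer sample outcomes clear the stricter threshold, so more fall in the acceptance region.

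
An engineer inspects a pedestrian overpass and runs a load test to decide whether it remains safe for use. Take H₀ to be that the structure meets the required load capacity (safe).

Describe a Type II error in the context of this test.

A Type II error is failing to reject H₀ when H₀ is false.
Here that means keeping the structure open when actually the structure is structurally deficient.

A Type II error would mean concluding that the structure meets the required load capacity (safe) (or at least failing to establish that the structure is structurally deficient) when in fact the structure is structurally deficient.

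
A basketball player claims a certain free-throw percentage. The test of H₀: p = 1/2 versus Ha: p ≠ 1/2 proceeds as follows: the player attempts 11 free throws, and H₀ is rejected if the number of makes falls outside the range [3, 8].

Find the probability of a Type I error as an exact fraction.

67/1024

The significance level is the null-hypothesis probability of the rejection region {≤2} ∪ {≥9}.
By symmetry, α = 2·P(K ≤ 2) = 2·(1 + 11 + 55)/2048 = 134/2048 = 67/1024.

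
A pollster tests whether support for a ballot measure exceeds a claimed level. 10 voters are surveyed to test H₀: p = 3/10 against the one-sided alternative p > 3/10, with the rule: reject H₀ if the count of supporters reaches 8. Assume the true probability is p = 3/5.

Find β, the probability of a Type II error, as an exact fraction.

A Type II error is failing to reject when Ha holds: with p = 3/5, β = P(K ≤ 7).
Equivalently, β = 1 − P(K ≥ 8) = 8131936/9765625.

8131936/9765625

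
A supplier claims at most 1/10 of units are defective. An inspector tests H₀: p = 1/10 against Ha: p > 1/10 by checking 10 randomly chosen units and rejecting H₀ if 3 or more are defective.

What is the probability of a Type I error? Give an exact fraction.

The significance level is the probability, assuming p = 1/10, of seeing 3 or more defectives in 10 draws.
α = 1 − P(Y ≤ 2) = 1 − 1162261467/1250000000 = 87738533/1250000000.

87738533/1250000000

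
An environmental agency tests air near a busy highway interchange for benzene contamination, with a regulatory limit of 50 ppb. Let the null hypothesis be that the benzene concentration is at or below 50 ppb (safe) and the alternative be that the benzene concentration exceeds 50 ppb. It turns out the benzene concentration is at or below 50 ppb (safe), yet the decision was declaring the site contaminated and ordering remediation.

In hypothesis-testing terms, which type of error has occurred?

Type I error

'Declaring the site contaminated and ordering remediation' corresponds to rejecting H₀.
H₀ was rejected but H₀ is true — a Type I error (false positive).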